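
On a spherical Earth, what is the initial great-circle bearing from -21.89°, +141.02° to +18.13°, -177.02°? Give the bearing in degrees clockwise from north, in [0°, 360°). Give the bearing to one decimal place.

Δλ = -177.02 − 141.02 = -318.04°; wrapped into (−180°, 180°]: 41.96°.
θ = atan2( sin Δλ · cos φ₂ , cos φ₁ · sin φ₂ − sin φ₁ · cos φ₂ · cos Δλ )
  = atan2(0.63542, 0.55221) = 49.008° → normalised to [0°, 360°): 49.008°.

49.0°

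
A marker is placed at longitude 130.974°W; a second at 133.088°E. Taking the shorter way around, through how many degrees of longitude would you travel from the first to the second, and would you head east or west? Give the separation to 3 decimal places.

Raw difference: 133.088 − -130.974 = 264.062°.
Normalise into (−180°, 180°]: 264.062° − 360° = -95.938°.
Negative ⇒ the second point lies to the west; separation 95.938°.

95.938° west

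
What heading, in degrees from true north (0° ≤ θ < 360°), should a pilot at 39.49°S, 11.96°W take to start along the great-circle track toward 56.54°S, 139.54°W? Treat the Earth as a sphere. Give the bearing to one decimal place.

207.0°

Δλ = -139.54 − -11.96 = -127.58°.
θ = atan2( sin Δλ · cos φ₂ , cos φ₁ · sin φ₂ − sin φ₁ · cos φ₂ · cos Δλ )
  = atan2(-0.43695, -0.85768) = -153.003° → normalised to [0°, 360°): 206.997°.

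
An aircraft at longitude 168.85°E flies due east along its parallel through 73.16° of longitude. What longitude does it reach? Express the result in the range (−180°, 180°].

117.99°W

Start at +168.85°; shift +73.16° → +242.01°.
+242.01° lies outside (−180°, 180°]; subtract 360° → -117.99°.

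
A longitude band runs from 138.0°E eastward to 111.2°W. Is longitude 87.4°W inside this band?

No

Band width going east from +138.0° to -111.2°: ((-111.2 − 138.0) mod 360) = 110.8°.
Offset of -87.4° east of the west edge: ((-87.4 − 138.0) mod 360) = 134.6°.
134.6° > 110.8° ⇒ outside.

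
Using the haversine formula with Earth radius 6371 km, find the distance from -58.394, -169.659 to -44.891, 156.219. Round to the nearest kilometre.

Δλ = 156.219 − -169.659 = 325.878°; wrapped into (−180°, 180°]: -34.122°.
Δφ = -44.891 − -58.394 = 13.503°.
a = sin²(Δφ/2) + cos φ₁ · cos φ₂ · sin²(Δλ/2) = 0.045780.
c = 2·atan2(√a, √(1−a)) = 0.43126 rad → d = 6371·c ≈ 2747.56 km.

2748 km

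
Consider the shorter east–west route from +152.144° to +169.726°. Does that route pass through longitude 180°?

Signed shortest Δλ = ((169.726 − 152.144 + 180) mod 360) − 180 = 17.582°.
Going east by 17.582° from +152.144° reaches +169.726° without touching 180°.

No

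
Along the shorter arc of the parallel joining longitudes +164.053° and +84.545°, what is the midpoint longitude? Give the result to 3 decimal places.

Signed shortest Δλ from +164.053° to +84.545° is -79.508°.
Midpoint longitude = +164.053° + (-79.508°)/2 = +164.053° − 39.754° = +124.299°.

+124.299°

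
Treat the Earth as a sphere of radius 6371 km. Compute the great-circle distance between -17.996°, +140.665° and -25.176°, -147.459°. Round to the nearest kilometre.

7391 km

Δλ = -147.459 − 140.665 = -288.124°; wrapped into (−180°, 180°]: 71.876°.
Δφ = -25.176 − -17.996 = -7.180°.
a = sin²(Δφ/2) + cos φ₁ · cos φ₂ · sin²(Δλ/2) = 0.300410.
c = 2·atan2(√a, √(1−a)) = 1.16017 rad → d = 6371·c ≈ 7391.47 km.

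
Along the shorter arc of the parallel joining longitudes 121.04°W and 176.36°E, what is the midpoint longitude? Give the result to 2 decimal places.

Signed shortest Δλ from -121.04° to +176.36° is -62.60°.
Midpoint longitude = -121.04° + (-62.60°)/2 = -121.04° − 31.30° = -152.34°.
(The naïve average (-121.04 + +176.36)/2 = 27.66° is on the wrong side of the globe.)

152.34°W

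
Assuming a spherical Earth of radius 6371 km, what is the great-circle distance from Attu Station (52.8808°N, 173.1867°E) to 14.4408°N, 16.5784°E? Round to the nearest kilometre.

12201 km

Δλ = 16.5784 − 173.1867 = -156.6083°.
Δφ = 14.4408 − 52.8808 = -38.4400°.
a = sin²(Δφ/2) + cos φ₁ · cos φ₂ · sin²(Δλ/2) = 0.668763.
c = 2·atan2(√a, √(1−a)) = 1.91508 rad → d = 6371·c ≈ 12201.00 km.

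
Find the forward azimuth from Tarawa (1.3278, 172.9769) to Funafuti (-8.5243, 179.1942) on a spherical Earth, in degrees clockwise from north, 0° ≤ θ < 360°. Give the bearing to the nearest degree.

148°

Δλ = 179.1942 − 172.9769 = 6.2173°.
θ = atan2( sin Δλ · cos φ₂ , cos φ₁ · sin φ₂ − sin φ₁ · cos φ₂ · cos Δλ )
  = atan2(0.10710, -0.17097) = 147.935° → normalised to [0°, 360°): 147.935°.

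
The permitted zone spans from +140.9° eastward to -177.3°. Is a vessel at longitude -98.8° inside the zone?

Band width going east from +140.9° to -177.3°: ((-177.3 − 140.9) mod 360) = 41.8°.
Offset of -98.8° east of the west edge: ((-98.8 − 140.9) mod 360) = 120.3°.
120.3° > 41.8° ⇒ outside.

No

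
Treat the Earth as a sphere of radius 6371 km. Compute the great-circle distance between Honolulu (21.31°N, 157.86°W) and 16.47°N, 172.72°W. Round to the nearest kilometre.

Δλ = -172.72 − -157.86 = -14.86°.
Δφ = 16.47 − 21.31 = -4.84°.
a = sin²(Δφ/2) + cos φ₁ · cos φ₂ · sin²(Δλ/2) = 0.016723.
c = 2·atan2(√a, √(1−a)) = 0.25936 rad → d = 6371·c ≈ 1652.37 km.

1652 km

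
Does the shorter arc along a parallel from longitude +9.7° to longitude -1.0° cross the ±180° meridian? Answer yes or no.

Signed shortest Δλ = ((-1.0 − 9.7 + 180) mod 360) − 180 = -10.7°.
Going west by 10.7° from +9.7° reaches -1.0° without touching 180°.

No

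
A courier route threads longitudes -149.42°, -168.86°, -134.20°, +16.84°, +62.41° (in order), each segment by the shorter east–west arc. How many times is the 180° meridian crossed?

Leg 1: -149.42° → -168.86°, shortest Δλ = -19.44° (west) — does not cross 180°.
Leg 2: -168.86° → -134.20°, shortest Δλ = 34.66° (east) — does not cross 180°.
Leg 3: -134.20° → +16.84°, shortest Δλ = 151.04° (east) — does not cross 180°.
Leg 4: +16.84° → +62.41°, shortest Δλ = 45.57° (east) — does not cross 180°.
Total crossings: 0.

0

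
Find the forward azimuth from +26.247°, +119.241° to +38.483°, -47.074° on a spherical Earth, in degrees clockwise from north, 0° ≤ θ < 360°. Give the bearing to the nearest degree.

Δλ = -47.074 − 119.241 = -166.315°.
θ = atan2( sin Δλ · cos φ₂ , cos φ₁ · sin φ₂ − sin φ₁ · cos φ₂ · cos Δλ )
  = atan2(-0.18520, 0.89448) = -11.697° → normalised to [0°, 360°): 348.303°.

348°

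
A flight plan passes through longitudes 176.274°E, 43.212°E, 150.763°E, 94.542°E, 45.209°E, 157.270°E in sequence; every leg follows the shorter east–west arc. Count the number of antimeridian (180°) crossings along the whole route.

Leg 1: +176.274° → +43.212°, shortest Δλ = -133.062° (west) — does not cross 180°.
Leg 2: +43.212° → +150.763°, shortest Δλ = 107.551° (east) — does not cross 180°.
Leg 3: +150.763° → +94.542°, shortest Δλ = -56.221° (west) — does not cross 180°.
Leg 4: +94.542° → +45.209°, shortest Δλ = -49.333° (west) — does not cross 180°.
Leg 5: +45.209° → +157.270°, shortest Δλ = 112.061° (east) — does not cross 180°.
Total crossings: 0.

0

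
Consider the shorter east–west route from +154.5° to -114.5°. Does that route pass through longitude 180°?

Naïve |-114.5 − 154.5| = 269.0° > 180°, so the shorter arc goes the other way round — across 180°.
Signed shortest Δλ = ((-114.5 − 154.5 + 180) mod 360) − 180 = 91.0°.
Going east by 91.0° from +154.5° passes through 180° before reaching -114.5°.

Yes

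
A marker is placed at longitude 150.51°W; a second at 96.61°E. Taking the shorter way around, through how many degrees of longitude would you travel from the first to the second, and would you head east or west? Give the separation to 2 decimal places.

Raw difference: 96.61 − -150.51 = 247.12°.
Normalise into (−180°, 180°]: 247.12° − 360° = -112.88°.
Negative ⇒ the second point lies to the west; separation 112.88°.

112.88° west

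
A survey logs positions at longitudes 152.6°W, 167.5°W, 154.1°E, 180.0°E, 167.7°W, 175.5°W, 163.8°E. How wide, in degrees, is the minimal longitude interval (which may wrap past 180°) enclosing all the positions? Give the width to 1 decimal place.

53.3°

Sort the longitudes: -175.5°, -167.7°, -167.5°, -152.6°, +154.1°, +163.8°, +180.0°.
Eastward gaps between consecutive values (wrapping around): 7.8°, 0.2°, 14.9°, 306.7°, 9.7°, 16.2°, 4.5°.
Largest gap = 306.7° ⇒ minimal covering band is its complement: 360° − 306.7° = 53.3°.
Band runs from +154.1° eastward to -152.6°, crossing the antimeridian.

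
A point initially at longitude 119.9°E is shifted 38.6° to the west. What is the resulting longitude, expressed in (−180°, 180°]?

81.3°E

Start at +119.9°; shift −38.6° → +81.3°.
+81.3° already lies in (−180°, 180°].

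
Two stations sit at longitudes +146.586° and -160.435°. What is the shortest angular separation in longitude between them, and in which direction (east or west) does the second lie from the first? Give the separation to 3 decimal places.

Raw difference: -160.435 − 146.586 = -307.021°.
Normalise into (−180°, 180°]: -307.021° + 360° = 52.979°.
Positive ⇒ the second point lies to the east; separation 52.979°.

52.979° east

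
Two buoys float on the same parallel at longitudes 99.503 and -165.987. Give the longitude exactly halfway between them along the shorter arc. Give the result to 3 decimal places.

+146.758°

Signed shortest Δλ from +99.503° to -165.987° is +94.510°.
Midpoint longitude = +99.503° + (+94.510°)/2 = +99.503° + 47.255° = +146.758°.
(The naïve average (+99.503 + -165.987)/2 = -33.242° is on the wrong side of the globe.)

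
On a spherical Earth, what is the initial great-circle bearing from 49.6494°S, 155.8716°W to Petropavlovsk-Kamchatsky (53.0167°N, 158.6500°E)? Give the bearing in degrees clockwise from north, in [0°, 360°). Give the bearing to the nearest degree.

333°

Δλ = 158.6500 − -155.8716 = 314.5216°; wrapped into (−180°, 180°]: -45.4784°.
θ = atan2( sin Δλ · cos φ₂ , cos φ₁ · sin φ₂ − sin φ₁ · cos φ₂ · cos Δλ )
  = atan2(-0.42892, 0.83867) = -27.087° → normalised to [0°, 360°): 332.913°.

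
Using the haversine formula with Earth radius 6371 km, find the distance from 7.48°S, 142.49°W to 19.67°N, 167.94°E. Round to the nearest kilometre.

6208 km

Δλ = 167.94 − -142.49 = 310.43°; wrapped into (−180°, 180°]: -49.57°.
Δφ = 19.67 − -7.48 = 27.15°.
a = sin²(Δφ/2) + cos φ₁ · cos φ₂ · sin²(Δλ/2) = 0.219170.
c = 2·atan2(√a, √(1−a)) = 0.97441 rad → d = 6371·c ≈ 6207.94 km.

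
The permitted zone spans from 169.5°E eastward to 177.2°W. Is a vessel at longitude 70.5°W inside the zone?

Band width going east from +169.5° to -177.2°: ((-177.2 − 169.5) mod 360) = 13.3°.
Offset of -70.5° east of the west edge: ((-70.5 − 169.5) mod 360) = 120.0°.
120.0° > 13.3° ⇒ outside.

No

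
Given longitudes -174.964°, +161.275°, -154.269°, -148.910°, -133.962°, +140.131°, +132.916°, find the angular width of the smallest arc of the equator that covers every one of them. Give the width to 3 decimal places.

93.122°

Sort the longitudes: -174.964°, -154.269°, -148.910°, -133.962°, +132.916°, +140.131°, +161.275°.
Eastward gaps between consecutive values (wrapping around): 20.695°, 5.359°, 14.948°, 266.878°, 7.215°, 21.144°, 23.761°.
Largest gap = 266.878° ⇒ minimal covering band is its complement: 360° − 266.878° = 93.122°.
Band runs from +132.916° eastward to -133.962°, crossing the antimeridian.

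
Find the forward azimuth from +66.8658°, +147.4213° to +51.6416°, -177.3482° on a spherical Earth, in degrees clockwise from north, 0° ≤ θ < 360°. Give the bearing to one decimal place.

Δλ = -177.3482 − 147.4213 = -324.7695°; wrapped into (−180°, 180°]: 35.2305°.
θ = atan2( sin Δλ · cos φ₂ , cos φ₁ · sin φ₂ − sin φ₁ · cos φ₂ · cos Δλ )
  = atan2(0.35799, -0.15807) = 113.824° → normalised to [0°, 360°): 113.824°.

113.8°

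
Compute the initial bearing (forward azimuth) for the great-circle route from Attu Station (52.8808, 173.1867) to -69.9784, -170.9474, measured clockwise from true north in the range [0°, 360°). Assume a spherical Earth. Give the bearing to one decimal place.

173.6°

Δλ = -170.9474 − 173.1867 = -344.1341°; wrapped into (−180°, 180°]: 15.8659°.
θ = atan2( sin Δλ · cos φ₂ , cos φ₁ · sin φ₂ − sin φ₁ · cos φ₂ · cos Δλ )
  = atan2(0.09360, -0.82961) = 173.563° → normalised to [0°, 360°): 173.563°.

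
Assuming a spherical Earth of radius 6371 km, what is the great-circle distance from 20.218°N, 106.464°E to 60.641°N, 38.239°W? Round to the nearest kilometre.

Δλ = -38.239 − 106.464 = -144.703°.
Δφ = 60.641 − 20.218 = 40.423°.
a = sin²(Δφ/2) + cos φ₁ · cos φ₂ · sin²(Δλ/2) = 0.537144.
c = 2·atan2(√a, √(1−a)) = 1.64515 rad → d = 6371·c ≈ 10481.27 km.

10481 km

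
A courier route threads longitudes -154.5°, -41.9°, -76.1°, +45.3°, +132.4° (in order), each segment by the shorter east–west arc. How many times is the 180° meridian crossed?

Leg 1: -154.5° → -41.9°, shortest Δλ = 112.6° (east) — does not cross 180°.
Leg 2: -41.9° → -76.1°, shortest Δλ = -34.2° (west) — does not cross 180°.
Leg 3: -76.1° → +45.3°, shortest Δλ = 121.4° (east) — does not cross 180°.
Leg 4: +45.3° → +132.4°, shortest Δλ = 87.1° (east) — does not cross 180°.
Total crossings: 0.

0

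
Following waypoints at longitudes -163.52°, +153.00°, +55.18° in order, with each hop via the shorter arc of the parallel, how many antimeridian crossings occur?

Leg 1: -163.52° → +153.00°, shortest Δλ = -43.48° (west) — crosses 180°.
Leg 2: +153.00° → +55.18°, shortest Δλ = -97.82° (west) — does not cross 180°.
Total crossings: 1.

1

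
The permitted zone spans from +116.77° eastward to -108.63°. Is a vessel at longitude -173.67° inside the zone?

Band width going east from +116.77° to -108.63°: ((-108.63 − 116.77) mod 360) = 134.60°.
Offset of -173.67° east of the west edge: ((-173.67 − 116.77) mod 360) = 69.56°.
69.56° ≤ 134.60° ⇒ inside.

Yes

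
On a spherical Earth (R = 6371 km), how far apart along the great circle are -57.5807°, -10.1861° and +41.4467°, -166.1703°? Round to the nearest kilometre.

17546 km

Δλ = -166.1703 − -10.1861 = -155.9842°.
Δφ = 41.4467 − -57.5807 = 99.0274°.
a = sin²(Δφ/2) + cos φ₁ · cos φ₂ · sin²(Δλ/2) = 0.962914.
c = 2·atan2(√a, √(1−a)) = 2.75401 rad → d = 6371·c ≈ 17545.83 km.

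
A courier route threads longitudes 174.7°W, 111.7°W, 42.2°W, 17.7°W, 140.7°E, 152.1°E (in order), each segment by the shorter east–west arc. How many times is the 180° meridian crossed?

0

Leg 1: -174.7° → -111.7°, shortest Δλ = 63.0° (east) — does not cross 180°.
Leg 2: -111.7° → -42.2°, shortest Δλ = 69.5° (east) — does not cross 180°.
Leg 3: -42.2° → -17.7°, shortest Δλ = 24.5° (east) — does not cross 180°.
Leg 4: -17.7° → +140.7°, shortest Δλ = 158.4° (east) — does not cross 180°.
Leg 5: +140.7° → +152.1°, shortest Δλ = 11.4° (east) — does not cross 180°.
Total crossings: 0.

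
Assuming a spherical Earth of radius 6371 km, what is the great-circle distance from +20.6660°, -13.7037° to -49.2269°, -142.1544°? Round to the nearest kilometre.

14492 km

Δλ = -142.1544 − -13.7037 = -128.4507°.
Δφ = -49.2269 − 20.6660 = -69.8929°.
a = sin²(Δφ/2) + cos φ₁ · cos φ₂ · sin²(Δλ/2) = 0.823619.
c = 2·atan2(√a, √(1−a)) = 2.27475 rad → d = 6371·c ≈ 14492.45 km.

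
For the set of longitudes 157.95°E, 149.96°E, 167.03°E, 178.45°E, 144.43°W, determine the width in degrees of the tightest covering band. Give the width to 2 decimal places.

Sort the longitudes: -144.43°, +149.96°, +157.95°, +167.03°, +178.45°.
Eastward gaps between consecutive values (wrapping around): 294.39°, 7.99°, 9.08°, 11.42°, 37.12°.
Largest gap = 294.39° ⇒ minimal covering band is its complement: 360° − 294.39° = 65.61°.
Band runs from +149.96° eastward to -144.43°, crossing the antimeridian.

65.61°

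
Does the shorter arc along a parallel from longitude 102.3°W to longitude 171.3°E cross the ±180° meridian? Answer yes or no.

Naïve |171.3 − -102.3| = 273.6° > 180°, so the shorter arc goes the other way round — across 180°.
Signed shortest Δλ = ((171.3 − -102.3 + 180) mod 360) − 180 = -86.4°.
Going west by 86.4° from -102.3° passes through 180° before reaching +171.3°.

Yes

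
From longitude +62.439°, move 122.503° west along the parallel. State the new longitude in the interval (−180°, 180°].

Start at +62.439°; shift −122.503° → -60.064°.
-60.064° already lies in (−180°, 180°].

-60.064°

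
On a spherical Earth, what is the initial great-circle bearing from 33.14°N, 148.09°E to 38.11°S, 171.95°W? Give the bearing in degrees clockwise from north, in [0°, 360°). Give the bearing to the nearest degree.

149°

Δλ = -171.95 − 148.09 = -320.04°; wrapped into (−180°, 180°]: 39.96°.
θ = atan2( sin Δλ · cos φ₂ , cos φ₁ · sin φ₂ − sin φ₁ · cos φ₂ · cos Δλ )
  = atan2(0.50534, -0.84649) = 149.163° → normalised to [0°, 360°): 149.163°.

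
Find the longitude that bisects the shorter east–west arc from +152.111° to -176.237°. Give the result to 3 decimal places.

Signed shortest Δλ from +152.111° to -176.237° is +31.652°.
Midpoint longitude = +152.111° + (+31.652°)/2 = +152.111° + 15.826° = +167.937°.
(The naïve average (+152.111 + -176.237)/2 = -12.063° is on the wrong side of the globe.)

+167.937°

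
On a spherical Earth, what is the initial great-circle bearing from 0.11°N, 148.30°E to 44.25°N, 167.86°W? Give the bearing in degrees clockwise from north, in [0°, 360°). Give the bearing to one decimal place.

Δλ = -167.86 − 148.30 = -316.16°; wrapped into (−180°, 180°]: 43.84°.
θ = atan2( sin Δλ · cos φ₂ , cos φ₁ · sin φ₂ − sin φ₁ · cos φ₂ · cos Δλ )
  = atan2(0.49614, 0.69680) = 35.452° → normalised to [0°, 360°): 35.452°.

35.5°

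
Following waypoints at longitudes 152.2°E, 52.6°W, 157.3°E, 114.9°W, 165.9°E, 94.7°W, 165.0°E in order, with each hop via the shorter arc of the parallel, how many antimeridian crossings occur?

Leg 1: +152.2° → -52.6°, shortest Δλ = 155.2° (east) — crosses 180°.
Leg 2: -52.6° → +157.3°, shortest Δλ = -150.1° (west) — crosses 180°.
Leg 3: +157.3° → -114.9°, shortest Δλ = 87.8° (east) — crosses 180°.
Leg 4: -114.9° → +165.9°, shortest Δλ = -79.2° (west) — crosses 180°.
Leg 5: +165.9° → -94.7°, shortest Δλ = 99.4° (east) — crosses 180°.
Leg 6: -94.7° → +165.0°, shortest Δλ = -100.3° (west) — crosses 180°.
Total crossings: 6.

6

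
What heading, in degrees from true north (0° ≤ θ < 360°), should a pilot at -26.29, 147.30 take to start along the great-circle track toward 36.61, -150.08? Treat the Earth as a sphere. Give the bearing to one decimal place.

45.6°

Δλ = -150.08 − 147.30 = -297.38°; wrapped into (−180°, 180°]: 62.62°.
θ = atan2( sin Δλ · cos φ₂ , cos φ₁ · sin φ₂ − sin φ₁ · cos φ₂ · cos Δλ )
  = atan2(0.71279, 0.69819) = 45.593° → normalised to [0°, 360°): 45.593°.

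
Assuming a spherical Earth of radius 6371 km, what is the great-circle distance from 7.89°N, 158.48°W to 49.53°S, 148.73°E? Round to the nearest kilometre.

8171 km

Δλ = 148.73 − -158.48 = 307.21°; wrapped into (−180°, 180°]: -52.79°.
Δφ = -49.53 − 7.89 = -57.42°.
a = sin²(Δφ/2) + cos φ₁ · cos φ₂ · sin²(Δλ/2) = 0.357820.
c = 2·atan2(√a, √(1−a)) = 1.28246 rad → d = 6371·c ≈ 8170.53 km.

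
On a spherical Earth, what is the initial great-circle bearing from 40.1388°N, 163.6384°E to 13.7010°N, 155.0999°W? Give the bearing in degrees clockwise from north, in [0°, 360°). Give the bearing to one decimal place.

114.3°

Δλ = -155.0999 − 163.6384 = -318.7383°; wrapped into (−180°, 180°]: 41.2617°.
θ = atan2( sin Δλ · cos φ₂ , cos φ₁ · sin φ₂ − sin φ₁ · cos φ₂ · cos Δλ )
  = atan2(0.64073, -0.28972) = 114.331° → normalised to [0°, 360°): 114.331°.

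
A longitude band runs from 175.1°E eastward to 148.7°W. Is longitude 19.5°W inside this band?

Band width going east from +175.1° to -148.7°: ((-148.7 − 175.1) mod 360) = 36.2°.
Offset of -19.5° east of the west edge: ((-19.5 − 175.1) mod 360) = 165.4°.
165.4° > 36.2° ⇒ outside.

No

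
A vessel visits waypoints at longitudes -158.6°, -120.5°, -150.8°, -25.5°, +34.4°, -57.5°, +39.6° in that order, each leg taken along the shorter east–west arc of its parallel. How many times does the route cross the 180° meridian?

0

Leg 1: -158.6° → -120.5°, shortest Δλ = 38.1° (east) — does not cross 180°.
Leg 2: -120.5° → -150.8°, shortest Δλ = -30.3° (west) — does not cross 180°.
Leg 3: -150.8° → -25.5°, shortest Δλ = 125.3° (east) — does not cross 180°.
Leg 4: -25.5° → +34.4°, shortest Δλ = 59.9° (east) — does not cross 180°.
Leg 5: +34.4° → -57.5°, shortest Δλ = -91.9° (west) — does not cross 180°.
Leg 6: -57.5° → +39.6°, shortest Δλ = 97.1° (east) — does not cross 180°.
Total crossings: 0.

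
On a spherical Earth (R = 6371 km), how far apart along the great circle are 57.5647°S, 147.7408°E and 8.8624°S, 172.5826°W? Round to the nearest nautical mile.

Δλ = -172.5826 − 147.7408 = -320.3234°; wrapped into (−180°, 180°]: 39.6766°.
Δφ = -8.8624 − -57.5647 = 48.7023°.
a = sin²(Δφ/2) + cos φ₁ · cos φ₂ · sin²(Δλ/2) = 0.231048.
c = 2·atan2(√a, √(1−a)) = 1.00285 rad → d = 6371·c ≈ 6389.14 km ≈ 3449.86 nmi.

3450 nmi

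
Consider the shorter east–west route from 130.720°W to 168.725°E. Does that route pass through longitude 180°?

Yes

Naïve |168.725 − -130.720| = 299.445° > 180°, so the shorter arc goes the other way round — across 180°.
Signed shortest Δλ = ((168.725 − -130.720 + 180) mod 360) − 180 = -60.555°.
Going west by 60.555° from -130.720° passes through 180° before reaching +168.725°.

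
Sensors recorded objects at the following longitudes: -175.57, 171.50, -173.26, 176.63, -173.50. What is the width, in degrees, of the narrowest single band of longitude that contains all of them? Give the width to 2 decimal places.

15.24°

Sort the longitudes: -175.57°, -173.50°, -173.26°, +171.50°, +176.63°.
Eastward gaps between consecutive values (wrapping around): 2.07°, 0.24°, 344.76°, 5.13°, 7.80°.
Largest gap = 344.76° ⇒ minimal covering band is its complement: 360° − 344.76° = 15.24°.
Band runs from +171.50° eastward to -173.26°, crossing the antimeridian.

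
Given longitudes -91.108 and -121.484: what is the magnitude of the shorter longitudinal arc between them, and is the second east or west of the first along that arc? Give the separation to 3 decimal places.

30.376° west

Raw difference: -121.484 − -91.108 = -30.376°.
Normalise into (−180°, 180°]: -30.376° stays -30.376°.
Negative ⇒ the second point lies to the west; separation 30.376°.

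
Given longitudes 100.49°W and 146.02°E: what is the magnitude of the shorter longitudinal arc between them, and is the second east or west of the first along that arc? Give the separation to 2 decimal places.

Raw difference: 146.02 − -100.49 = 246.51°.
Normalise into (−180°, 180°]: 246.51° − 360° = -113.49°.
Negative ⇒ the second point lies to the west; separation 113.49°.

113.49° west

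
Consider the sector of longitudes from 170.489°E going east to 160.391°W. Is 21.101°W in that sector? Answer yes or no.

No

Band width going east from +170.489° to -160.391°: ((-160.391 − 170.489) mod 360) = 29.120°.
Offset of -21.101° east of the west edge: ((-21.101 − 170.489) mod 360) = 168.410°.
168.410° > 29.120° ⇒ outside.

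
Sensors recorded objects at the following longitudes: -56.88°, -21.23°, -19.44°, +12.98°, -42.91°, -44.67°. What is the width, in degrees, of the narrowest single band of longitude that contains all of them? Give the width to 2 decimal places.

Sort the longitudes: -56.88°, -44.67°, -42.91°, -21.23°, -19.44°, +12.98°.
Eastward gaps between consecutive values (wrapping around): 12.21°, 1.76°, 21.68°, 1.79°, 32.42°, 290.14°.
Largest gap = 290.14° ⇒ minimal covering band is its complement: 360° − 290.14° = 69.86°.
Band runs from -56.88° eastward to +12.98°.

69.86°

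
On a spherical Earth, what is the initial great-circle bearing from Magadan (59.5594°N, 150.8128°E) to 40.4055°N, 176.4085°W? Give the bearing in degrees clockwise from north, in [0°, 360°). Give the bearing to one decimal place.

Δλ = -176.4085 − 150.8128 = -327.2213°; wrapped into (−180°, 180°]: 32.7787°.
θ = atan2( sin Δλ · cos φ₂ , cos φ₁ · sin φ₂ − sin φ₁ · cos φ₂ · cos Δλ )
  = atan2(0.41226, -0.22357) = 118.471° → normalised to [0°, 360°): 118.471°.

118.5°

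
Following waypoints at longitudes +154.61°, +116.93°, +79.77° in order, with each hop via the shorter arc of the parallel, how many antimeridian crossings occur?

Leg 1: +154.61° → +116.93°, shortest Δλ = -37.68° (west) — does not cross 180°.
Leg 2: +116.93° → +79.77°, shortest Δλ = -37.16° (west) — does not cross 180°.
Total crossings: 0.

0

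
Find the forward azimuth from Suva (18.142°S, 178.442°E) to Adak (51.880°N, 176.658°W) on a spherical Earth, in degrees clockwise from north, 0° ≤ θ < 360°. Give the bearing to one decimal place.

3.2°

Δλ = -176.658 − 178.442 = -355.100°; wrapped into (−180°, 180°]: 4.900°.
θ = atan2( sin Δλ · cos φ₂ , cos φ₁ · sin φ₂ − sin φ₁ · cos φ₂ · cos Δλ )
  = atan2(0.05273, 0.93912) = 3.214° → normalised to [0°, 360°): 3.214°.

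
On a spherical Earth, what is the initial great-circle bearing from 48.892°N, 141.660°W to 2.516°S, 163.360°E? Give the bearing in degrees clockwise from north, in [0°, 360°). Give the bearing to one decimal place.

Δλ = 163.360 − -141.660 = 305.020°; wrapped into (−180°, 180°]: -54.980°.
θ = atan2( sin Δλ · cos φ₂ , cos φ₁ · sin φ₂ − sin φ₁ · cos φ₂ · cos Δλ )
  = atan2(-0.81816, -0.46083) = -119.391° → normalised to [0°, 360°): 240.609°.

240.6°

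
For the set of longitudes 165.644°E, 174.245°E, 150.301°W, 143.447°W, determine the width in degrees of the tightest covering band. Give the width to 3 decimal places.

Sort the longitudes: -150.301°, -143.447°, +165.644°, +174.245°.
Eastward gaps between consecutive values (wrapping around): 6.854°, 309.091°, 8.601°, 35.454°.
Largest gap = 309.091° ⇒ minimal covering band is its complement: 360° − 309.091° = 50.909°.
Band runs from +165.644° eastward to -143.447°, crossing the antimeridian.

50.909°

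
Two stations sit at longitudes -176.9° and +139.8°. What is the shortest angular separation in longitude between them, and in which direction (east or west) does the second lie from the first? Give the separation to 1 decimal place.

Raw difference: 139.8 − -176.9 = 316.7°.
Normalise into (−180°, 180°]: 316.7° − 360° = -43.3°.
Negative ⇒ the second point lies to the west; separation 43.3°.

43.3° west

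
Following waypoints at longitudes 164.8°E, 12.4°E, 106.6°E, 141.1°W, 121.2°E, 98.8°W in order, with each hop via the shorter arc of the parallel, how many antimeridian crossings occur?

3

Leg 1: +164.8° → +12.4°, shortest Δλ = -152.4° (west) — does not cross 180°.
Leg 2: +12.4° → +106.6°, shortest Δλ = 94.2° (east) — does not cross 180°.
Leg 3: +106.6° → -141.1°, shortest Δλ = 112.3° (east) — crosses 180°.
Leg 4: -141.1° → +121.2°, shortest Δλ = -97.7° (west) — crosses 180°.
Leg 5: +121.2° → -98.8°, shortest Δλ = 140.0° (east) — crosses 180°.
Total crossings: 3.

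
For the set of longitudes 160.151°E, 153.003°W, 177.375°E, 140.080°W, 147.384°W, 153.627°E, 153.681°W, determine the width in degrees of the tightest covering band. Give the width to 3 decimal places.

66.293°

Sort the longitudes: -153.681°, -153.003°, -147.384°, -140.080°, +153.627°, +160.151°, +177.375°.
Eastward gaps between consecutive values (wrapping around): 0.678°, 5.619°, 7.304°, 293.707°, 6.524°, 17.224°, 28.944°.
Largest gap = 293.707° ⇒ minimal covering band is its complement: 360° − 293.707° = 66.293°.
Band runs from +153.627° eastward to -140.080°, crossing the antimeridian.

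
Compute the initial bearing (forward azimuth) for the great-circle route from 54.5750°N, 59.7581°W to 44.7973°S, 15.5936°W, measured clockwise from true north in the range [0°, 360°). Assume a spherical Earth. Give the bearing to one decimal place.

149.0°

Δλ = -15.5936 − -59.7581 = 44.1645°.
θ = atan2( sin Δλ · cos φ₂ , cos φ₁ · sin φ₂ − sin φ₁ · cos φ₂ · cos Δλ )
  = atan2(0.49440, -0.82321) = 149.012° → normalised to [0°, 360°): 149.012°.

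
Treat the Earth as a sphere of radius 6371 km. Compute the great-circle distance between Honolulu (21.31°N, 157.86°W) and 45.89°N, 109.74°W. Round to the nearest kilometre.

Δλ = -109.74 − -157.86 = 48.12°.
Δφ = 45.89 − 21.31 = 24.58°.
a = sin²(Δφ/2) + cos φ₁ · cos φ₂ · sin²(Δλ/2) = 0.153090.
c = 2·atan2(√a, √(1−a)) = 0.80402 rad → d = 6371·c ≈ 5122.39 km.

5122 km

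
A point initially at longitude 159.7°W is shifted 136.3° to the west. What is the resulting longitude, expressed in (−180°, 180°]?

Start at -159.7°; shift −136.3° → -296.0°.
-296.0° lies outside (−180°, 180°]; add 360° → +64.0°.

64.0°E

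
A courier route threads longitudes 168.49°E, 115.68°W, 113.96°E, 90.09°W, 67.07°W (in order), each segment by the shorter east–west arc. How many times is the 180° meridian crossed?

Leg 1: +168.49° → -115.68°, shortest Δλ = 75.83° (east) — crosses 180°.
Leg 2: -115.68° → +113.96°, shortest Δλ = -130.36° (west) — crosses 180°.
Leg 3: +113.96° → -90.09°, shortest Δλ = 155.95° (east) — crosses 180°.
Leg 4: -90.09° → -67.07°, shortest Δλ = 23.02° (east) — does not cross 180°.
Total crossings: 3.

3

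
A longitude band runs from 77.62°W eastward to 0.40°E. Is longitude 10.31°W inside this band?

Band width going east from -77.62° to +0.40°: ((0.40 − -77.62) mod 360) = 78.02°.
Offset of -10.31° east of the west edge: ((-10.31 − -77.62) mod 360) = 67.31°.
67.31° ≤ 78.02° ⇒ inside.

Yes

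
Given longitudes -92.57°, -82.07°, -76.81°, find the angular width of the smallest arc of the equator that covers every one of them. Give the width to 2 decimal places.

15.76°

Sort the longitudes: -92.57°, -82.07°, -76.81°.
Eastward gaps between consecutive values (wrapping around): 10.50°, 5.26°, 344.24°.
Largest gap = 344.24° ⇒ minimal covering band is its complement: 360° − 344.24° = 15.76°.
Band runs from -92.57° eastward to -76.81°.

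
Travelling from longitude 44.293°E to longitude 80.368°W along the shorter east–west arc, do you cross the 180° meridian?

Signed shortest Δλ = ((-80.368 − 44.293 + 180) mod 360) − 180 = -124.661°.
Going west by 124.661° from +44.293° reaches -80.368° without touching 180°.

No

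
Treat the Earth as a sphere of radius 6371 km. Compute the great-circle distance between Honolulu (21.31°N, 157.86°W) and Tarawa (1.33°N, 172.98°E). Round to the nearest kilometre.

Δλ = 172.98 − -157.86 = 330.84°; wrapped into (−180°, 180°]: -29.16°.
Δφ = 1.33 − 21.31 = -19.98°.
a = sin²(Δφ/2) + cos φ₁ · cos φ₂ · sin²(Δλ/2) = 0.089114.
c = 2·atan2(√a, √(1−a)) = 0.60628 rad → d = 6371·c ≈ 3862.63 km.

3863 km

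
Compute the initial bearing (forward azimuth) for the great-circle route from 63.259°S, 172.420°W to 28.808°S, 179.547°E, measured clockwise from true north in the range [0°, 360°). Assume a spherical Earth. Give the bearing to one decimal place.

347.6°

Δλ = 179.547 − -172.420 = 351.967°; wrapped into (−180°, 180°]: -8.033°.
θ = atan2( sin Δλ · cos φ₂ , cos φ₁ · sin φ₂ − sin φ₁ · cos φ₂ · cos Δλ )
  = atan2(-0.12245, 0.55802) = -12.376° → normalised to [0°, 360°): 347.624°.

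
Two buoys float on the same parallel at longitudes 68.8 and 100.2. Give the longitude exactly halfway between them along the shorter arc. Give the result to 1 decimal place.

+84.5°

Signed shortest Δλ from +68.8° to +100.2° is +31.4°.
Midpoint longitude = +68.8° + (+31.4°)/2 = +68.8° + 15.7° = +84.5°.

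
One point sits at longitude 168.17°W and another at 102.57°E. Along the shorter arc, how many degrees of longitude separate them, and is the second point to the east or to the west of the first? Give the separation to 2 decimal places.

Raw difference: 102.57 − -168.17 = 270.74°.
Normalise into (−180°, 180°]: 270.74° − 360° = -89.26°.
Negative ⇒ the second point lies to the west; separation 89.26°.

89.26° west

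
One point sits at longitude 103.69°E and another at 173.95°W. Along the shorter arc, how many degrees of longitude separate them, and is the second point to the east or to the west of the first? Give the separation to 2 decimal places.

82.36° east

Raw difference: -173.95 − 103.69 = -277.64°.
Normalise into (−180°, 180°]: -277.64° + 360° = 82.36°.
Positive ⇒ the second point lies to the east; separation 82.36°.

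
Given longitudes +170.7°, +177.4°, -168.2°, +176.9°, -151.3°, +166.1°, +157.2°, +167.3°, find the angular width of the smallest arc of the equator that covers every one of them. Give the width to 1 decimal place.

51.5°

Sort the longitudes: -168.2°, -151.3°, +157.2°, +166.1°, +167.3°, +170.7°, +176.9°, +177.4°.
Eastward gaps between consecutive values (wrapping around): 16.9°, 308.5°, 8.9°, 1.2°, 3.4°, 6.2°, 0.5°, 14.4°.
Largest gap = 308.5° ⇒ minimal covering band is its complement: 360° − 308.5° = 51.5°.
Band runs from +157.2° eastward to -151.3°, crossing the antimeridian.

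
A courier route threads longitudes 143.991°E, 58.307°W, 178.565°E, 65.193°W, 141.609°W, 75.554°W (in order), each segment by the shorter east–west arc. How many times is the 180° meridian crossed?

3

Leg 1: +143.991° → -58.307°, shortest Δλ = 157.702° (east) — crosses 180°.
Leg 2: -58.307° → +178.565°, shortest Δλ = -123.128° (west) — crosses 180°.
Leg 3: +178.565° → -65.193°, shortest Δλ = 116.242° (east) — crosses 180°.
Leg 4: -65.193° → -141.609°, shortest Δλ = -76.416° (west) — does not cross 180°.
Leg 5: -141.609° → -75.554°, shortest Δλ = 66.055° (east) — does not cross 180°.
Total crossings: 3.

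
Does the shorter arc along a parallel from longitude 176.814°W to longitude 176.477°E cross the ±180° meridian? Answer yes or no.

Yes

Naïve |176.477 − -176.814| = 353.291° > 180°, so the shorter arc goes the other way round — across 180°.
Signed shortest Δλ = ((176.477 − -176.814 + 180) mod 360) − 180 = -6.709°.
Going west by 6.709° from -176.814° passes through 180° before reaching +176.477°.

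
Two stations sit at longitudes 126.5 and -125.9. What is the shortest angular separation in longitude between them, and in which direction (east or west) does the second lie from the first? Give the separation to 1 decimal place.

Raw difference: -125.9 − 126.5 = -252.4°.
Normalise into (−180°, 180°]: -252.4° + 360° = 107.6°.
Positive ⇒ the second point lies to the east; separation 107.6°.

107.6° east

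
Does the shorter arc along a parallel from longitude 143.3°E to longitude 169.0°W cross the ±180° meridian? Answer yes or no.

Naïve |-169.0 − 143.3| = 312.3° > 180°, so the shorter arc goes the other way round — across 180°.
Signed shortest Δλ = ((-169.0 − 143.3 + 180) mod 360) − 180 = 47.7°.
Going east by 47.7° from +143.3° passes through 180° before reaching -169.0°.

Yes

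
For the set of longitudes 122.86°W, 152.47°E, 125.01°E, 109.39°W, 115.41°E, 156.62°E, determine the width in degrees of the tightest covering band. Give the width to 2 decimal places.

135.20°

Sort the longitudes: -122.86°, -109.39°, +115.41°, +125.01°, +152.47°, +156.62°.
Eastward gaps between consecutive values (wrapping around): 13.47°, 224.80°, 9.60°, 27.46°, 4.15°, 80.52°.
Largest gap = 224.80° ⇒ minimal covering band is its complement: 360° − 224.80° = 135.20°.
Band runs from +115.41° eastward to -109.39°, crossing the antimeridian.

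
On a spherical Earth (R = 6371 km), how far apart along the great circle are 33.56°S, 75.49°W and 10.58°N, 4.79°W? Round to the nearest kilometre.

Δλ = -4.79 − -75.49 = 70.70°.
Δφ = 10.58 − -33.56 = 44.14°.
a = sin²(Δφ/2) + cos φ₁ · cos φ₂ · sin²(Δλ/2) = 0.415381.
c = 2·atan2(√a, √(1−a)) = 1.40074 rad → d = 6371·c ≈ 8924.12 km.

8924 km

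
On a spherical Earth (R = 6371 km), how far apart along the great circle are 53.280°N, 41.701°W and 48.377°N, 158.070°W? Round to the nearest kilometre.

Δλ = -158.070 − -41.701 = -116.369°.
Δφ = 48.377 − 53.280 = -4.903°.
a = sin²(Δφ/2) + cos φ₁ · cos φ₂ · sin²(Δλ/2) = 0.288598.
c = 2·atan2(√a, √(1−a)) = 1.13426 rad → d = 6371·c ≈ 7226.36 km.

7226 km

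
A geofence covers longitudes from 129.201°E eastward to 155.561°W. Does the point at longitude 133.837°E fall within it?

Yes

Band width going east from +129.201° to -155.561°: ((-155.561 − 129.201) mod 360) = 75.238°.
Offset of +133.837° east of the west edge: ((133.837 − 129.201) mod 360) = 4.636°.
4.636° ≤ 75.238° ⇒ inside.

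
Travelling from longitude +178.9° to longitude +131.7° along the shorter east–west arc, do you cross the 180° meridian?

No

Signed shortest Δλ = ((131.7 − 178.9 + 180) mod 360) − 180 = -47.2°.
Going west by 47.2° from +178.9° reaches +131.7° without touching 180°.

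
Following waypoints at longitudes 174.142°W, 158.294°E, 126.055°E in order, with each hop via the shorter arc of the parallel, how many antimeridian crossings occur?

1

Leg 1: -174.142° → +158.294°, shortest Δλ = -27.564° (west) — crosses 180°.
Leg 2: +158.294° → +126.055°, shortest Δλ = -32.239° (west) — does not cross 180°.
Total crossings: 1.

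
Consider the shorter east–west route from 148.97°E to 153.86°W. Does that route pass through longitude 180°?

Yes

Naïve |-153.86 − 148.97| = 302.83° > 180°, so the shorter arc goes the other way round — across 180°.
Signed shortest Δλ = ((-153.86 − 148.97 + 180) mod 360) − 180 = 57.17°.
Going east by 57.17° from +148.97° passes through 180° before reaching -153.86°.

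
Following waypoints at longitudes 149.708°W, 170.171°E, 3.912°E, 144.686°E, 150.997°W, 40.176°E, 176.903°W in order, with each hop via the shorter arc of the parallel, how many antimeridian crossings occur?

4

Leg 1: -149.708° → +170.171°, shortest Δλ = -40.121° (west) — crosses 180°.
Leg 2: +170.171° → +3.912°, shortest Δλ = -166.259° (west) — does not cross 180°.
Leg 3: +3.912° → +144.686°, shortest Δλ = 140.774° (east) — does not cross 180°.
Leg 4: +144.686° → -150.997°, shortest Δλ = 64.317° (east) — crosses 180°.
Leg 5: -150.997° → +40.176°, shortest Δλ = -168.827° (west) — crosses 180°.
Leg 6: +40.176° → -176.903°, shortest Δλ = 142.921° (east) — crosses 180°.
Total crossings: 4.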